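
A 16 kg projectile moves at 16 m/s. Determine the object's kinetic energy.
KE = ½mv² = ½(16)(16)² = 2048.0 J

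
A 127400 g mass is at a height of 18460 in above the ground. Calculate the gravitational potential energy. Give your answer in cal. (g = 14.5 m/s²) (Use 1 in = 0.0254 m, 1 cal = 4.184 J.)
Convert to SI: m = 127.4 kg, h = 468.884 m
PE = mgh = (127.4)(14.5)(468.884) = 866169 J = 207000 cal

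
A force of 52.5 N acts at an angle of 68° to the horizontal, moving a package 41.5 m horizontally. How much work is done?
W = F·d·cosθ = (52.5)(41.5)cos(68°) = 816.2 J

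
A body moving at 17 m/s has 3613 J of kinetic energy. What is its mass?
m = 2·KE/v² = 2·3613/(17)² = 25.0 kg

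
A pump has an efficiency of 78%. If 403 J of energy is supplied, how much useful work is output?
W_out = η·W_in = 0.78·403 = 314.34 J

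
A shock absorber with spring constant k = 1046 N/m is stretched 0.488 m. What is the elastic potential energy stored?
PE = ½kx² = ½(1046)(0.488)² = 124.5 J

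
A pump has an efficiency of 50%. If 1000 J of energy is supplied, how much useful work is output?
W_out = η·W_in = 0.5·1000 = 500.0 J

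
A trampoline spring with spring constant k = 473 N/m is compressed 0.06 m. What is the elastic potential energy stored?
PE = ½kx² = ½(473)(0.06)² = 0.8514 J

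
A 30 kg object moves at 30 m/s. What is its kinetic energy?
KE = ½mv² = ½(30)(30)² = 13500.0 J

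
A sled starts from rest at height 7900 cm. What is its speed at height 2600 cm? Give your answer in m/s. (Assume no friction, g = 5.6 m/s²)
Convert to SI: h₁−h₂ = 53.0 m
mgh₁ = mgh₂ + ½mv² ⇒ v = √(2g(h₁−h₂)) = √(2·5.6·53.0) = 24.36 m/s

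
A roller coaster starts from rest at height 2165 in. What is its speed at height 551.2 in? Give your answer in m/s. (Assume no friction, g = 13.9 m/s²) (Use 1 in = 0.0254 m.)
Convert to SI: h₁−h₂ = 40.9905 m
mgh₁ = mgh₂ + ½mv² ⇒ v = √(2g(h₁−h₂)) = √(2·13.9·40.9905) = 33.76 m/s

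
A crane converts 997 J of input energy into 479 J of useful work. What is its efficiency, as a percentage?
η = W_out/W_in = 479/997 = 48.04%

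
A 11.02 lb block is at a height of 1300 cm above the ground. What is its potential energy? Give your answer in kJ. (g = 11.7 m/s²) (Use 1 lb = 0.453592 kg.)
Convert to SI: m = 4.99858 kg, h = 13.0 m
PE = mgh = (4.99858)(11.7)(13.0) = 760.285 J = 0.7603 kJ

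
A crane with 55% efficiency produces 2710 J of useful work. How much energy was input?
W_in = W_out/η = 2710/0.55 = 4927 J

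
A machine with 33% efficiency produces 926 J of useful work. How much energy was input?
W_in = W_out/η = 926/0.33 = 2806 J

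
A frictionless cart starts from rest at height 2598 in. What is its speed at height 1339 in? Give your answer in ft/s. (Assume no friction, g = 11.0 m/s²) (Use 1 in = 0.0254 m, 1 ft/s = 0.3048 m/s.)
Convert to SI: h₁−h₂ = 31.9786 m
mgh₁ = mgh₂ + ½mv² ⇒ v = √(2g(h₁−h₂)) = √(2·11.0·31.9786) = 26.5241 m/s = 87.02 ft/s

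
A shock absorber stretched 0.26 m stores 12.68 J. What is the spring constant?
k = 2·PE/x² = 2·12.68/(0.26)² = 375.1 N/m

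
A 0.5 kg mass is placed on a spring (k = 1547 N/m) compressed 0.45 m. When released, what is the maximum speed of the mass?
½kx² = ½mv² ⇒ v = x√(k/m) = (0.45)√(1547/0.5) = 25.03 m/s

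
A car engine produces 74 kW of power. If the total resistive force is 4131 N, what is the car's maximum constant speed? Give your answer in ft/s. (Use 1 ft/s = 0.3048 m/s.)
P = Fv ⇒ v = P/F = 74000 W/4131.0 N = 17.9133 m/s = 58.77 ft/s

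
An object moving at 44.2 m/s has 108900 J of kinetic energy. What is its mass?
m = 2·KE/v² = 2·108900/(44.2)² = 111.5 kg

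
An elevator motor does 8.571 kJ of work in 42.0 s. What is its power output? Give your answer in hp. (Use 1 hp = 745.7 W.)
Convert to SI: W = 8571.0 J, t = 42.0 s
P = W/t = 8571.0/42.0 = 204.071 W = 0.2737 hp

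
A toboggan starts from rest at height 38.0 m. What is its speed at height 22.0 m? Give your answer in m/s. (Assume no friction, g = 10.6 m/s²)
mgh₁ = mgh₂ + ½mv² ⇒ v = √(2g(h₁−h₂)) = √(2·10.6·16.0) = 18.42 m/s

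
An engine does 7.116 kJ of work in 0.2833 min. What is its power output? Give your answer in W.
Convert to SI: W = 7116.0 J, t = 16.998 s
P = W/t = 7116.0/16.998 = 418.6 W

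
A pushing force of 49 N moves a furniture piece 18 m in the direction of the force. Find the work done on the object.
W = F·d = (49)(18) = 882.0 J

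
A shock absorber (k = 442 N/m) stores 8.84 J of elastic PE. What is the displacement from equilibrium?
x = √(2·PE/k) = √(2·8.84/442) = 0.2 m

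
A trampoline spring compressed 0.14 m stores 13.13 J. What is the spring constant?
k = 2·PE/x² = 2·13.13/(0.14)² = 1340 N/m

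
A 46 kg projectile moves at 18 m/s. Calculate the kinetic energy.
KE = ½mv² = ½(46)(18)² = 7452.0 J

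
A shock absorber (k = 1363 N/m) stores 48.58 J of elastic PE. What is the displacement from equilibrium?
x = √(2·PE/k) = √(2·48.58/1363) = 0.267 m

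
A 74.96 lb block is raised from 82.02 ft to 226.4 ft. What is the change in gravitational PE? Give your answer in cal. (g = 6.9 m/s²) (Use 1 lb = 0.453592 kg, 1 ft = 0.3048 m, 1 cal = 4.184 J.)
Convert to SI: m = 34.0013 kg, Δh = 44.007 m
ΔPE = mgΔh = (34.0013)(6.9)(44.007) = 10324.4 J = 2468 cal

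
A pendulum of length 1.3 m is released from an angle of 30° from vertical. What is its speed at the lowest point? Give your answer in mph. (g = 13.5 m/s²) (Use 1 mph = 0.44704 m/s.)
h = L(1 − cosθ) = 1.3(1 − cos30°) = 0.174167 m
v = √(2gh) = √(2·13.5·0.174167) = 2.16853 m/s = 4.851 mph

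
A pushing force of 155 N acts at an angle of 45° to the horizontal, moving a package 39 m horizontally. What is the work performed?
W = F·d·cosθ = (155)(39)cos(45°) = 4274 J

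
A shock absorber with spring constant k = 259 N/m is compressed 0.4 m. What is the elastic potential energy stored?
PE = ½kx² = ½(259)(0.4)² = 20.72 J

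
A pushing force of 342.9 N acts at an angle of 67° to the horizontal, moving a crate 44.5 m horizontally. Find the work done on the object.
W = F·d·cosθ = (342.9)(44.5)cos(67°) = 5962 J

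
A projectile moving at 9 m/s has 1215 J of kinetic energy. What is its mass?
m = 2·KE/v² = 2·1215/(9)² = 30.0 kg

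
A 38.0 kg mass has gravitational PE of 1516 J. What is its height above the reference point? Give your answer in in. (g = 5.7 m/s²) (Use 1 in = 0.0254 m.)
h = PE/(mg) = 1516.0/(38.0·5.7) = 6.99908 m = 275.6 in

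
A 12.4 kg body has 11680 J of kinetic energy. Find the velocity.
v = √(2·KE/m) = √(2·11680/12.4) = 43.4 m/s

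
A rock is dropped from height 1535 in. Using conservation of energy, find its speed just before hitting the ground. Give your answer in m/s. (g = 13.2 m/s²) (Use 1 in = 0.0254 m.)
Convert to SI: h = 38.989 m
mgh = ½mv² ⇒ v = √(2gh) = √(2·13.2·38.989) = 32.08 m/s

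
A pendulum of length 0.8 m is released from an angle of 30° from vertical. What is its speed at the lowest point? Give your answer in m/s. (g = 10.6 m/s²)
h = L(1 − cosθ) = 0.8(1 − cos30°) = 0.10718 m
v = √(2gh) = √(2·10.6·0.10718) = 1.507 m/s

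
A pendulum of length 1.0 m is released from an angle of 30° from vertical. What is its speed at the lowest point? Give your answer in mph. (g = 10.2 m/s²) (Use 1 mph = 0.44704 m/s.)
h = L(1 − cosθ) = 1.0(1 − cos30°) = 0.133975 m
v = √(2gh) = √(2·10.2·0.133975) = 1.6532 m/s = 3.698 mph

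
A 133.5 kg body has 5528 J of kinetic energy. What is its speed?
v = √(2·KE/m) = √(2·5528/133.5) = 9.1 m/s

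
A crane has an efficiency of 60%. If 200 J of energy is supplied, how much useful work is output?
W_out = η·W_in = 0.6·200 = 120.0 J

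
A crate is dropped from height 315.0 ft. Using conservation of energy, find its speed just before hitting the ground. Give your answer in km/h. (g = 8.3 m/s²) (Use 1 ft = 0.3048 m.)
Convert to SI: h = 96.012 m
mgh = ½mv² ⇒ v = √(2gh) = √(2·8.3·96.012) = 39.9224 m/s = 143.7 km/h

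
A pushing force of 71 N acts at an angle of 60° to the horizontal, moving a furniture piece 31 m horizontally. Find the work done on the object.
W = F·d·cosθ = (71)(31)cos(60°) = 1101 J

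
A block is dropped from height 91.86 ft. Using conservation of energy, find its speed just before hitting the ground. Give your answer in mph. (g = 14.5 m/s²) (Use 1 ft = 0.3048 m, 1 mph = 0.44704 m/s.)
Convert to SI: h = 27.9989 m
mgh = ½mv² ⇒ v = √(2gh) = √(2·14.5·27.9989) = 28.4951 m/s = 63.74 mph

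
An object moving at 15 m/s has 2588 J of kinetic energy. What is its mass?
m = 2·KE/v² = 2·2588/(15)² = 23.0 kg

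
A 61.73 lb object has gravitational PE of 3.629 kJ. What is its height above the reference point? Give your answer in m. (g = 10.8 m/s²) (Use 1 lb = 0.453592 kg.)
Convert to SI: m = 28.0002 kg, PE = 3629.0 J
h = PE/(mg) = 3629.0/(28.0002·10.8) = 12.0 m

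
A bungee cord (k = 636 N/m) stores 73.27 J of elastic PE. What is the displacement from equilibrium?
x = √(2·PE/k) = √(2·73.27/636) = 0.48 m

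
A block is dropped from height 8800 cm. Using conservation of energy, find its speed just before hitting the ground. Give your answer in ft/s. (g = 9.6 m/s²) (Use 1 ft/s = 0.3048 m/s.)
Convert to SI: h = 88.0 m
mgh = ½mv² ⇒ v = √(2gh) = √(2·9.6·88.0) = 41.1047 m/s = 134.9 ft/s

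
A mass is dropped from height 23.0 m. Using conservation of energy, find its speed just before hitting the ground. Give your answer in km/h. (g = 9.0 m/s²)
mgh = ½mv² ⇒ v = √(2gh) = √(2·9.0·23.0) = 20.347 m/s = 73.25 km/h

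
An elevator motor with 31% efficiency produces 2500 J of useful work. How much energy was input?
W_in = W_out/η = 2500/0.31 = 8065 J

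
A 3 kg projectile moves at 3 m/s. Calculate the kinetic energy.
KE = ½mv² = ½(3)(3)² = 13.5 J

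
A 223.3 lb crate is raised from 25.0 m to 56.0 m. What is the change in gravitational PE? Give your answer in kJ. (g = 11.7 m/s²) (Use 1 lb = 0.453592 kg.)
Convert to SI: m = 101.287 kg, Δh = 31.0 m
ΔPE = mgΔh = (101.287)(11.7)(31.0) = 36736.8 J = 36.74 kJ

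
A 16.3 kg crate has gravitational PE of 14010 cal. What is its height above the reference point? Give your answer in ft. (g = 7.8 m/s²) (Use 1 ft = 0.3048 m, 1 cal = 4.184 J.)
Convert to SI: m = 16.3 kg, PE = 58617.8 J
h = PE/(mg) = 58617.8/(16.3·7.8) = 461.05 m = 1513 ft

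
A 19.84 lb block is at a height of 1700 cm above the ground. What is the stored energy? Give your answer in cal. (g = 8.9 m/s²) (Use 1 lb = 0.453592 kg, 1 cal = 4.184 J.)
Convert to SI: m = 8.99927 kg, h = 17.0 m
PE = mgh = (8.99927)(8.9)(17.0) = 1361.59 J = 325.4 cal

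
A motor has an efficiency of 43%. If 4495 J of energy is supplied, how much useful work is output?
W_out = η·W_in = 0.43·4495 = 1932.85 J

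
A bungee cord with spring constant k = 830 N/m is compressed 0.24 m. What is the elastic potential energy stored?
PE = ½kx² = ½(830)(0.24)² = 23.9 J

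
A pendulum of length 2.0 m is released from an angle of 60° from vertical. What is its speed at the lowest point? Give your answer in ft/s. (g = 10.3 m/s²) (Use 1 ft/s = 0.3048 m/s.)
h = L(1 − cosθ) = 2.0(1 − cos60°) = 1.0 m
v = √(2gh) = √(2·10.3·1.0) = 4.53872 m/s = 14.89 ft/s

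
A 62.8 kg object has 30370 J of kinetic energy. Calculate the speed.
v = √(2·KE/m) = √(2·30370/62.8) = 31.1 m/s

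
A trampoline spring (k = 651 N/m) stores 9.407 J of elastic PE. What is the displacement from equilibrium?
x = √(2·PE/k) = √(2·9.407/651) = 0.17 m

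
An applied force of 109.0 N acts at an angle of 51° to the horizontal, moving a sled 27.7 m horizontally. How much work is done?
W = F·d·cosθ = (109.0)(27.7)cos(51°) = 1900 J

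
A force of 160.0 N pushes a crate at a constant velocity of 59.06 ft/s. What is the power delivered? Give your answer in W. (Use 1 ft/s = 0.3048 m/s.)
Convert to SI: F = 160.0 N, v = 18.0015 m/s
P = Fv = (160.0)(18.0015) = 2880 W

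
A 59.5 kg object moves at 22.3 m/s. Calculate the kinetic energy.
KE = ½mv² = ½(59.5)(22.3)² = 14790 J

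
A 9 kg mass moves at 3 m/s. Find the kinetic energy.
KE = ½mv² = ½(9)(3)² = 40.5 J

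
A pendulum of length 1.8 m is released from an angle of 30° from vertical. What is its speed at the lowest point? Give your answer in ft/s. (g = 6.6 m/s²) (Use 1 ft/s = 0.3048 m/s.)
h = L(1 − cosθ) = 1.8(1 − cos30°) = 0.241154 m
v = √(2gh) = √(2·6.6·0.241154) = 1.78416 m/s = 5.854 ft/s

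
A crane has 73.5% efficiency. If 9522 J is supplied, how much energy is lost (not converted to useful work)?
W_lost = W_in(1 − η) = 9522·(1 − 0.735) = 2523 J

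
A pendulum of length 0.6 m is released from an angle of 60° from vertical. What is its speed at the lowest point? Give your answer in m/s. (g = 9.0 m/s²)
h = L(1 − cosθ) = 0.6(1 − cos60°) = 0.3 m
v = √(2gh) = √(2·9.0·0.3) = 2.324 m/s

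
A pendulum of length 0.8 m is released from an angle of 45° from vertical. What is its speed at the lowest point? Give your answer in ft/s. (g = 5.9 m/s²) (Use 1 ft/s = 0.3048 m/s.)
h = L(1 − cosθ) = 0.8(1 − cos45°) = 0.234315 m
v = √(2gh) = √(2·5.9·0.234315) = 1.6628 m/s = 5.455 ft/s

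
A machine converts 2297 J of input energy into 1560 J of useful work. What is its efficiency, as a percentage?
η = W_out/W_in = 1560/2297 = 67.91%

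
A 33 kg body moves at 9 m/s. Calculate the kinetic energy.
KE = ½mv² = ½(33)(9)² = 1336.5 J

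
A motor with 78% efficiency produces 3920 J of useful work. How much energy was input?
W_in = W_out/η = 3920/0.78 = 5026 J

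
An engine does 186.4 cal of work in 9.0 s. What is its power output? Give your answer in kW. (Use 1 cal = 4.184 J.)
Convert to SI: W = 779.898 J, t = 9.0 s
P = W/t = 779.898/9.0 = 86.6553 W = 0.08666 kW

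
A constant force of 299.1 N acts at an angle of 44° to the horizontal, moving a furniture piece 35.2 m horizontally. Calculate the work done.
W = F·d·cosθ = (299.1)(35.2)cos(44°) = 7573 J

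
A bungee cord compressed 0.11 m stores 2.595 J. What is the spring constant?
k = 2·PE/x² = 2·2.595/(0.11)² = 428.9 N/m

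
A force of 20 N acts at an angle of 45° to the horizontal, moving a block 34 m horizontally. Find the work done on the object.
W = F·d·cosθ = (20)(34)cos(45°) = 480.8 J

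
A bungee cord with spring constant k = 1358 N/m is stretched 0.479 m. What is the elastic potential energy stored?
PE = ½kx² = ½(1358)(0.479)² = 155.8 J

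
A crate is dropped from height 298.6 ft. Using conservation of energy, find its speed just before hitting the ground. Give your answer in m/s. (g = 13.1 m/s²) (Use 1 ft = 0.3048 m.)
Convert to SI: h = 91.0133 m
mgh = ½mv² ⇒ v = √(2gh) = √(2·13.1·91.0133) = 48.83 m/s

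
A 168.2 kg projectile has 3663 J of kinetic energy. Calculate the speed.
v = √(2·KE/m) = √(2·3663/168.2) = 6.6 m/s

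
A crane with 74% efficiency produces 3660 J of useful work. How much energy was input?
W_in = W_out/η = 3660/0.74 = 4946 J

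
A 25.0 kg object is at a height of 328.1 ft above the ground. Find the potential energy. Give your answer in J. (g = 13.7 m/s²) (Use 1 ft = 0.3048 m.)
Convert to SI: m = 25.0 kg, h = 100.005 m
PE = mgh = (25.0)(13.7)(100.005) = 34250 J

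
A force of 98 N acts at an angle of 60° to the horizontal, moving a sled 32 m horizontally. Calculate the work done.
W = F·d·cosθ = (98)(32)cos(60°) = 1568 J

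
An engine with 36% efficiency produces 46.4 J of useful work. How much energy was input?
W_in = W_out/η = 46.4/0.36 = 128.9 J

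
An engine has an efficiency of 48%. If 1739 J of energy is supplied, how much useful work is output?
W_out = η·W_in = 0.48·1739 = 834.72 J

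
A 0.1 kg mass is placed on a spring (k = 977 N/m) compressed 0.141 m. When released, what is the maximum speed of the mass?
½kx² = ½mv² ⇒ v = x√(k/m) = (0.141)√(977/0.1) = 13.94 m/s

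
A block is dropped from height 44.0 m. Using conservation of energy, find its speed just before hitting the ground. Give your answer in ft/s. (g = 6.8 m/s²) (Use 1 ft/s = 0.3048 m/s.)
mgh = ½mv² ⇒ v = √(2gh) = √(2·6.8·44.0) = 24.4622 m/s = 80.26 ft/s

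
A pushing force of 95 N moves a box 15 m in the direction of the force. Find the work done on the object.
W = F·d = (95)(15) = 1425 J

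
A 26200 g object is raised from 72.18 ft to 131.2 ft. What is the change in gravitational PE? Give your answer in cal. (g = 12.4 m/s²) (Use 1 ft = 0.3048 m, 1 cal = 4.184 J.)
Convert to SI: m = 26.2 kg, Δh = 17.9893 m
ΔPE = mgΔh = (26.2)(12.4)(17.9893) = 5844.36 J = 1397 cal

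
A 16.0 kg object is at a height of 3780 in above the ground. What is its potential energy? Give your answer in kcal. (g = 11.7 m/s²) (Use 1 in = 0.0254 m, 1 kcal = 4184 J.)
Convert to SI: m = 16.0 kg, h = 96.012 m
PE = mgh = (16.0)(11.7)(96.012) = 17973.4 J = 4.296 kcal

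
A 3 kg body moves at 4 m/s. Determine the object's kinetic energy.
KE = ½mv² = ½(3)(4)² = 24.0 J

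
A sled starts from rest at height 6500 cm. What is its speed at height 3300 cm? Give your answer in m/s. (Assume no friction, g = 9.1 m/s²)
Convert to SI: h₁−h₂ = 32.0 m
mgh₁ = mgh₂ + ½mv² ⇒ v = √(2g(h₁−h₂)) = √(2·9.1·32.0) = 24.13 m/s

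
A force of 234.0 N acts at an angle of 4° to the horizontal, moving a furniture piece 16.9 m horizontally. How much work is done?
W = F·d·cosθ = (234.0)(16.9)cos(4°) = 3945 J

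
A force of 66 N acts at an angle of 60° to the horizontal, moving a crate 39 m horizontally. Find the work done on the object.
W = F·d·cosθ = (66)(39)cos(60°) = 1287 J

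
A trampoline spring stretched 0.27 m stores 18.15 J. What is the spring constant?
k = 2·PE/x² = 2·18.15/(0.27)² = 497.9 N/m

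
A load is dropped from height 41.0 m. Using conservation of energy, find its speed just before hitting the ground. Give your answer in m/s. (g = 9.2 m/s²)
mgh = ½mv² ⇒ v = √(2gh) = √(2·9.2·41.0) = 27.47 m/s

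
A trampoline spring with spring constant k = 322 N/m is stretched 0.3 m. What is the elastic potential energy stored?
PE = ½kx² = ½(322)(0.3)² = 14.49 J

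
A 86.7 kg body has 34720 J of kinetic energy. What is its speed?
v = √(2·KE/m) = √(2·34720/86.7) = 28.3 m/s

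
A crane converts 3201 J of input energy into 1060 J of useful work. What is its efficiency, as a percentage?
η = W_out/W_in = 1060/3201 = 33.11%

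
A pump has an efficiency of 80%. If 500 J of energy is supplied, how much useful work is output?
W_out = η·W_in = 0.8·500 = 400.0 J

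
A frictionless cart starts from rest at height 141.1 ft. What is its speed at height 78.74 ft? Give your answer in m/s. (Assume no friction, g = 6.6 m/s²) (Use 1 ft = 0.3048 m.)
Convert to SI: h₁−h₂ = 19.0073 m
mgh₁ = mgh₂ + ½mv² ⇒ v = √(2g(h₁−h₂)) = √(2·6.6·19.0073) = 15.84 m/s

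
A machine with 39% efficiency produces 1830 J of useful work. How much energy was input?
W_in = W_out/η = 1830/0.39 = 4692 J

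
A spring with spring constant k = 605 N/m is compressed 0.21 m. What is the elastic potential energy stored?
PE = ½kx² = ½(605)(0.21)² = 13.34 J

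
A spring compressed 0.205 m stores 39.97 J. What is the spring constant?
k = 2·PE/x² = 2·39.97/(0.205)² = 1902 N/m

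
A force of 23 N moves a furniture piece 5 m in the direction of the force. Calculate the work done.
W = F·d = (23)(5) = 115.0 J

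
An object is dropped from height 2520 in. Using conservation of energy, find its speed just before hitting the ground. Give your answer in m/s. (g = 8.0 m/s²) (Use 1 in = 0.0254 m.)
Convert to SI: h = 64.008 m
mgh = ½mv² ⇒ v = √(2gh) = √(2·8.0·64.008) = 32.0 m/s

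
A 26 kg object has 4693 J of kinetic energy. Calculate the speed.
v = √(2·KE/m) = √(2·4693/26) = 19.0 m/s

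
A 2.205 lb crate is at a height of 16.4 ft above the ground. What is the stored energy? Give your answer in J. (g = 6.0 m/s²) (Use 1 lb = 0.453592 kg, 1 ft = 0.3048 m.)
Convert to SI: m = 1.00017 kg, h = 4.99872 m
PE = mgh = (1.00017)(6.0)(4.99872) = 30.0 J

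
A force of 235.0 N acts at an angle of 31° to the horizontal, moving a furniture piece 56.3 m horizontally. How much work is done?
W = F·d·cosθ = (235.0)(56.3)cos(31°) = 11340 J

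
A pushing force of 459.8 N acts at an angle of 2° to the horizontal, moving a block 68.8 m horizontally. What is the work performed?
W = F·d·cosθ = (459.8)(68.8)cos(2°) = 31610 J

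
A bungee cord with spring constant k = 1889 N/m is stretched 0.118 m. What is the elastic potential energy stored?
PE = ½kx² = ½(1889)(0.118)² = 13.15 J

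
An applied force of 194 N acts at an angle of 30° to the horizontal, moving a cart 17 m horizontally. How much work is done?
W = F·d·cosθ = (194)(17)cos(30°) = 2856 J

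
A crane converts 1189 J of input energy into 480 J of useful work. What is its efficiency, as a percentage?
η = W_out/W_in = 480/1189 = 40.37%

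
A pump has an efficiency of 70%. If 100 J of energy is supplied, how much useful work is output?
W_out = η·W_in = 0.7·100 = 70.0 J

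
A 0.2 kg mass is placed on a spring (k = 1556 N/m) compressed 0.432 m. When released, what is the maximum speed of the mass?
½kx² = ½mv² ⇒ v = x√(k/m) = (0.432)√(1556/0.2) = 38.1 m/s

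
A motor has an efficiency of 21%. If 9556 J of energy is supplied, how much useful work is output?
W_out = η·W_in = 0.21·9556 = 2006.76 J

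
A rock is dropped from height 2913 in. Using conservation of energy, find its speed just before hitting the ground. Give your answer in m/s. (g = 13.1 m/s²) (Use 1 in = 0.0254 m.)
Convert to SI: h = 73.9902 m
mgh = ½mv² ⇒ v = √(2gh) = √(2·13.1·73.9902) = 44.03 m/s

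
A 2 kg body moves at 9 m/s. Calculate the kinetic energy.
KE = ½mv² = ½(2)(9)² = 81.0 J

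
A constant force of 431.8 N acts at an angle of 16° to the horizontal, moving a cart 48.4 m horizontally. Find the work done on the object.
W = F·d·cosθ = (431.8)(48.4)cos(16°) = 20090 J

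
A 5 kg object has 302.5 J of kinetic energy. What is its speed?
v = √(2·KE/m) = √(2·302.5/5) = 11.0 m/s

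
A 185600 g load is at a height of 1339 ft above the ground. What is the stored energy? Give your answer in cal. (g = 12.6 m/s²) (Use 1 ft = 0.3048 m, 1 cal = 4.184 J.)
Convert to SI: m = 185.6 kg, h = 408.127 m
PE = mgh = (185.6)(12.6)(408.127) = 954430 J = 228100 cal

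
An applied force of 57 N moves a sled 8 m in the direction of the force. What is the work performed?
W = F·d = (57)(8) = 456.0 J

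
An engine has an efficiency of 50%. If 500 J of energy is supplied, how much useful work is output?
W_out = η·W_in = 0.5·500 = 250.0 J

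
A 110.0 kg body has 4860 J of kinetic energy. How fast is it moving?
v = √(2·KE/m) = √(2·4860/110.0) = 9.4 m/s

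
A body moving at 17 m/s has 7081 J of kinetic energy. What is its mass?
m = 2·KE/v² = 2·7081/(17)² = 49.0 kg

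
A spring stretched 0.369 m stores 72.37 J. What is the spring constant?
k = 2·PE/x² = 2·72.37/(0.369)² = 1063 N/m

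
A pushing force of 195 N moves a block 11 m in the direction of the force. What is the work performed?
W = F·d = (195)(11) = 2145 J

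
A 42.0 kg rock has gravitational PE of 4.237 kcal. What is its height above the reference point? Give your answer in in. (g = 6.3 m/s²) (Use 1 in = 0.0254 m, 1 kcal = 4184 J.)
Convert to SI: m = 42.0 kg, PE = 17727.6 J
h = PE/(mg) = 17727.6/(42.0·6.3) = 66.9978 m = 2638 in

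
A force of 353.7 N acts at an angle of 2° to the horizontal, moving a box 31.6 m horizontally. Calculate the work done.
W = F·d·cosθ = (353.7)(31.6)cos(2°) = 11170 J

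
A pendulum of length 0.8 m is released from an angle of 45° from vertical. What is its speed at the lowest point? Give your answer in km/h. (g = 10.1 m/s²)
h = L(1 − cosθ) = 0.8(1 − cos45°) = 0.234315 m
v = √(2gh) = √(2·10.1·0.234315) = 2.17558 m/s = 7.832 km/h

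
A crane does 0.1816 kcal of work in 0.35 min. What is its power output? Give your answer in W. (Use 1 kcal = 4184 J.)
Convert to SI: W = 759.814 J, t = 21.0 s
P = W/t = 759.814/21.0 = 36.18 W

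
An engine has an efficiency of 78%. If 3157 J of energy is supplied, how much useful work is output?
W_out = η·W_in = 0.78·3157 = 2462.46 J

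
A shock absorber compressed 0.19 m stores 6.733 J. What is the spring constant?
k = 2·PE/x² = 2·6.733/(0.19)² = 373.0 N/m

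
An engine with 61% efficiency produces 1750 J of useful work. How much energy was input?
W_in = W_out/η = 1750/0.61 = 2869 J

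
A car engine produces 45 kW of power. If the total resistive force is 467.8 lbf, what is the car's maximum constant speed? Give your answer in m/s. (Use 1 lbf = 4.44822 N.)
Convert to SI: F = 2080.88 N
P = Fv ⇒ v = P/F = 45000 W/2080.88 N = 21.63 m/s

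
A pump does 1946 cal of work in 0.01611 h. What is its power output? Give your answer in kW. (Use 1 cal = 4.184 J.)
Convert to SI: W = 8142.06 J, t = 57.996 s
P = W/t = 8142.06/57.996 = 140.39 W = 0.1404 kW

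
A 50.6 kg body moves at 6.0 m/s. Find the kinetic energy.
KE = ½mv² = ½(50.6)(6.0)² = 910.8 J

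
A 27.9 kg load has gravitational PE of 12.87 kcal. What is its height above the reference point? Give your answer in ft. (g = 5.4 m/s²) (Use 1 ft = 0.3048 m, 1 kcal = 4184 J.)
Convert to SI: m = 27.9 kg, PE = 53848.1 J
h = PE/(mg) = 53848.1/(27.9·5.4) = 357.415 m = 1173 ft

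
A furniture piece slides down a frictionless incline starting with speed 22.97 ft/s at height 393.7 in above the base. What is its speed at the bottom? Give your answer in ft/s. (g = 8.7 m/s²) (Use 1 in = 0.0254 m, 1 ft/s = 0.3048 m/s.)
Convert to SI: v₀ = 7.00126 m/s, h = 9.99998 m
½mv₀² + mgh = ½mv² ⇒ v = √(v₀² + 2gh) = √(7.00126² + 2·8.7·9.99998) = 14.9338 m/s = 49.0 ft/s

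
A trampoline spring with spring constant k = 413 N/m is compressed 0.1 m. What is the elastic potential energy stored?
PE = ½kx² = ½(413)(0.1)² = 2.065 J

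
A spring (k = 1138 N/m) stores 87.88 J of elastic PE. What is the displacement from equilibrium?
x = √(2·PE/k) = √(2·87.88/1138) = 0.393 m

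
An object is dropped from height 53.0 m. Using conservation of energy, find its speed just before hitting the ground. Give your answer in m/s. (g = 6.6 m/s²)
mgh = ½mv² ⇒ v = √(2gh) = √(2·6.6·53.0) = 26.45 m/s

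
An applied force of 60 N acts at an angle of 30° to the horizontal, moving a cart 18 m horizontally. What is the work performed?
W = F·d·cosθ = (60)(18)cos(30°) = 935.3 J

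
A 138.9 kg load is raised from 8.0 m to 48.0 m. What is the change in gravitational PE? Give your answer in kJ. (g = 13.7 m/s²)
ΔPE = mgΔh = (138.9)(13.7)(40.0) = 76117.2 J = 76.12 kJ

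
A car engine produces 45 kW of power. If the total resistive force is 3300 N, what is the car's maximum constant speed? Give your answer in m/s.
P = Fv ⇒ v = P/F = 45000 W/3300.0 N = 13.64 m/s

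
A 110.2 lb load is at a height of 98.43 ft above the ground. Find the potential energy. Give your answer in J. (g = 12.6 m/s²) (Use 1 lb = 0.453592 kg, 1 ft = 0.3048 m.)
Convert to SI: m = 49.9858 kg, h = 30.0015 m
PE = mgh = (49.9858)(12.6)(30.0015) = 18900 J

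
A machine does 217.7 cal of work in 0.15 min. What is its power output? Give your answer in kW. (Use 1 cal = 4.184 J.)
Convert to SI: W = 910.857 J, t = 9.0 s
P = W/t = 910.857/9.0 = 101.206 W = 0.1012 kW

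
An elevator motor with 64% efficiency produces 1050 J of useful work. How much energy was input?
W_in = W_out/η = 1050/0.64 = 1641 J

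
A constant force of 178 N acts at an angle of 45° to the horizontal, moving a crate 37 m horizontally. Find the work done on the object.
W = F·d·cosθ = (178)(37)cos(45°) = 4657 J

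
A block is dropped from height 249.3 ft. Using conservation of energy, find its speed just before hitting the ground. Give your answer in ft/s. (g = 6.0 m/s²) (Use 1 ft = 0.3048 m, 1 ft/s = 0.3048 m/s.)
Convert to SI: h = 75.9866 m
mgh = ½mv² ⇒ v = √(2gh) = √(2·6.0·75.9866) = 30.1967 m/s = 99.07 ft/s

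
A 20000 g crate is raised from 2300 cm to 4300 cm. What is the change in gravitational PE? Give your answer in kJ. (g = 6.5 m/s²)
Convert to SI: m = 20.0 kg, Δh = 20.0 m
ΔPE = mgΔh = (20.0)(6.5)(20.0) = 2600.0 J = 2.6 kJ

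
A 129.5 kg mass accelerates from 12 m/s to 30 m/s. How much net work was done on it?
W = ΔKE = ½m(v₂² − v₁²) = ½(129.5)(30² − 12²) = 48951.0 J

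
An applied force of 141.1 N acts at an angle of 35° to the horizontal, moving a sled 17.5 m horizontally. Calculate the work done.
W = F·d·cosθ = (141.1)(17.5)cos(35°) = 2023 J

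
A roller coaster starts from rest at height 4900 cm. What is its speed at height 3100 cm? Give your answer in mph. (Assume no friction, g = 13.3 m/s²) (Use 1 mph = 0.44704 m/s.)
Convert to SI: h₁−h₂ = 18.0 m
mgh₁ = mgh₂ + ½mv² ⇒ v = √(2g(h₁−h₂)) = √(2·13.3·18.0) = 21.8815 m/s = 48.95 mph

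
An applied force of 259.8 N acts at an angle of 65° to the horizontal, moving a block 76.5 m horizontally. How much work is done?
W = F·d·cosθ = (259.8)(76.5)cos(65°) = 8399 J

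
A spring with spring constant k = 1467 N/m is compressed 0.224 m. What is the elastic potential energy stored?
PE = ½kx² = ½(1467)(0.224)² = 36.8 J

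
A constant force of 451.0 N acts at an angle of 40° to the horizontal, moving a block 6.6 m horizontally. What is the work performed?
W = F·d·cosθ = (451.0)(6.6)cos(40°) = 2280 J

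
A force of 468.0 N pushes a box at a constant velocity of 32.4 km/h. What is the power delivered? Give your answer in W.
Convert to SI: F = 468.0 N, v = 9.0 m/s
P = Fv = (468.0)(9.0) = 4212 W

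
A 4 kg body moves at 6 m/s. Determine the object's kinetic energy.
KE = ½mv² = ½(4)(6)² = 72.0 J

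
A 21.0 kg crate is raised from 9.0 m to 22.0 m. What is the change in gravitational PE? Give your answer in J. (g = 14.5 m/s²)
ΔPE = mgΔh = (21.0)(14.5)(13.0) = 3959 J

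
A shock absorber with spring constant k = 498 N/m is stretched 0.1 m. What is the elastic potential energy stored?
PE = ½kx² = ½(498)(0.1)² = 2.49 J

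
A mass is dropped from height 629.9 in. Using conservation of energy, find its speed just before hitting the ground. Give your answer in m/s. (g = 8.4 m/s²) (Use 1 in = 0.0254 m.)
Convert to SI: h = 15.9995 m
mgh = ½mv² ⇒ v = √(2gh) = √(2·8.4·15.9995) = 16.39 m/s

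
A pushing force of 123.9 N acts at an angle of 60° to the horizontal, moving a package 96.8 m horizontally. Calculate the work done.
W = F·d·cosθ = (123.9)(96.8)cos(60°) = 5997 J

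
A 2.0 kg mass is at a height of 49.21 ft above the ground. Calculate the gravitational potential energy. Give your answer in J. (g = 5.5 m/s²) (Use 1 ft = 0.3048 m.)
Convert to SI: m = 2.0 kg, h = 14.9992 m
PE = mgh = (2.0)(5.5)(14.9992) = 165.0 J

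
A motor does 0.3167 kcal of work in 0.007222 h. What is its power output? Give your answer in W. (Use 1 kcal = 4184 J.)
Convert to SI: W = 1325.07 J, t = 25.9992 s
P = W/t = 1325.07/25.9992 = 50.97 W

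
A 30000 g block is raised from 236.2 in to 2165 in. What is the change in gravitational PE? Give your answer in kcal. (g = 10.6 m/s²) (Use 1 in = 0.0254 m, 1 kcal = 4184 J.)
Convert to SI: m = 30.0 kg, Δh = 48.9915 m
ΔPE = mgΔh = (30.0)(10.6)(48.9915) = 15579.3 J = 3.724 kcal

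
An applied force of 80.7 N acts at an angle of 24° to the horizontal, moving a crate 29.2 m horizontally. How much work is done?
W = F·d·cosθ = (80.7)(29.2)cos(24°) = 2153 J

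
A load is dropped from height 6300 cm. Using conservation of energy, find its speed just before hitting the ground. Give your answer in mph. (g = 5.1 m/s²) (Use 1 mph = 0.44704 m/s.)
Convert to SI: h = 63.0 m
mgh = ½mv² ⇒ v = √(2gh) = √(2·5.1·63.0) = 25.3496 m/s = 56.71 mph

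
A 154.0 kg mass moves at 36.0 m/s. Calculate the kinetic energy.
KE = ½mv² = ½(154.0)(36.0)² = 99790 J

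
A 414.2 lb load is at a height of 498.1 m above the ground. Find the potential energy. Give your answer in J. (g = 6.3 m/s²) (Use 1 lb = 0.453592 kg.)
Convert to SI: m = 187.878 kg, h = 498.1 m
PE = mgh = (187.878)(6.3)(498.1) = 589600 J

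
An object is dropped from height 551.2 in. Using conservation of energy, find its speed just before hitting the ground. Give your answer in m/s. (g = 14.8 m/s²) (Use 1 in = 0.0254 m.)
Convert to SI: h = 14.0005 m
mgh = ½mv² ⇒ v = √(2gh) = √(2·14.8·14.0005) = 20.36 m/s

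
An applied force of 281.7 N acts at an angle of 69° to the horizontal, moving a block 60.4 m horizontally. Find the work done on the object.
W = F·d·cosθ = (281.7)(60.4)cos(69°) = 6098 J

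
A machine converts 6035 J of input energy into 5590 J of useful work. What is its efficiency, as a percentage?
η = W_out/W_in = 5590/6035 = 92.63%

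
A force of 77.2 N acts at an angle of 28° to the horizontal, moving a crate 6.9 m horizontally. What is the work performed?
W = F·d·cosθ = (77.2)(6.9)cos(28°) = 470.3 J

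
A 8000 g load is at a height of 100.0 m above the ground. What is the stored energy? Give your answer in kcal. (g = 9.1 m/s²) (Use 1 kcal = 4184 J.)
Convert to SI: m = 8.0 kg, h = 100.0 m
PE = mgh = (8.0)(9.1)(100.0) = 7280.0 J = 1.74 kcal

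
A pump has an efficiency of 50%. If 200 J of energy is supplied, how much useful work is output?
W_out = η·W_in = 0.5·200 = 100.0 J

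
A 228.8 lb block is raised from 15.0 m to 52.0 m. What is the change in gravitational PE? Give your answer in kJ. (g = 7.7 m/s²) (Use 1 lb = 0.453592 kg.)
Convert to SI: m = 103.782 kg, Δh = 37.0 m
ΔPE = mgΔh = (103.782)(7.7)(37.0) = 29567.4 J = 29.57 kJ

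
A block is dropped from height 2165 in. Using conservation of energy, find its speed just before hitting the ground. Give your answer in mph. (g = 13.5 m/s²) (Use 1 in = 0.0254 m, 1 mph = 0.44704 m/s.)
Convert to SI: h = 54.991 m
mgh = ½mv² ⇒ v = √(2gh) = √(2·13.5·54.991) = 38.5325 m/s = 86.19 mph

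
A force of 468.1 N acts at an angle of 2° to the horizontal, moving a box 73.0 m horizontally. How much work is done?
W = F·d·cosθ = (468.1)(73.0)cos(2°) = 34150 J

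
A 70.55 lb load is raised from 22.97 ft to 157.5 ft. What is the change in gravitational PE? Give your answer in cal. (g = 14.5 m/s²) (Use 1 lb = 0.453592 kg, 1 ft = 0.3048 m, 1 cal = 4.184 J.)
Convert to SI: m = 32.0009 kg, Δh = 41.0047 m
ΔPE = mgΔh = (32.0009)(14.5)(41.0047) = 19026.75 J = 4548 cal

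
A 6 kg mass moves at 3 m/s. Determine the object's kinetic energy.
KE = ½mv² = ½(6)(3)² = 27.0 J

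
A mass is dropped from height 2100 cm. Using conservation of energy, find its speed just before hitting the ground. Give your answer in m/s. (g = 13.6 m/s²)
Convert to SI: h = 21.0 m
mgh = ½mv² ⇒ v = √(2gh) = √(2·13.6·21.0) = 23.9 m/s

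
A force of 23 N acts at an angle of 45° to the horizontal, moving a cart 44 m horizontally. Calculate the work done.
W = F·d·cosθ = (23)(44)cos(45°) = 715.6 J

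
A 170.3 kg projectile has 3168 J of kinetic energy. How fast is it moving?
v = √(2·KE/m) = √(2·3168/170.3) = 6.1 m/s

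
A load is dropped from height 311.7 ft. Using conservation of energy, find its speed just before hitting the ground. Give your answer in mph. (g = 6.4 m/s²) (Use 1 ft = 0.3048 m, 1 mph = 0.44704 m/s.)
Convert to SI: h = 95.0062 m
mgh = ½mv² ⇒ v = √(2gh) = √(2·6.4·95.0062) = 34.8723 m/s = 78.01 mph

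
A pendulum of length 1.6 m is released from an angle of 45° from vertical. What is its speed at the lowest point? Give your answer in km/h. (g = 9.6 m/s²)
h = L(1 − cosθ) = 1.6(1 − cos45°) = 0.468629 m
v = √(2gh) = √(2·9.6·0.468629) = 2.99961 m/s = 10.8 km/h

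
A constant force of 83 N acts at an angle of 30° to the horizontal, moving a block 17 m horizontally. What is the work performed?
W = F·d·cosθ = (83)(17)cos(30°) = 1222 J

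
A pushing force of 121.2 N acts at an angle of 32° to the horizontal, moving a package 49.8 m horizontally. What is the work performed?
W = F·d·cosθ = (121.2)(49.8)cos(32°) = 5119 J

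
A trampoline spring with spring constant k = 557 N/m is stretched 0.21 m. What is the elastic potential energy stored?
PE = ½kx² = ½(557)(0.21)² = 12.28 J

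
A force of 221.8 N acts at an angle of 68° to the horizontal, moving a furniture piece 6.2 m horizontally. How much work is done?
W = F·d·cosθ = (221.8)(6.2)cos(68°) = 515.1 J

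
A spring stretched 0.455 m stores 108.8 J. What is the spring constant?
k = 2·PE/x² = 2·108.8/(0.455)² = 1051 N/m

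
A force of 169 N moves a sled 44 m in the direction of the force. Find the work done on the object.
W = F·d = (169)(44) = 7436 J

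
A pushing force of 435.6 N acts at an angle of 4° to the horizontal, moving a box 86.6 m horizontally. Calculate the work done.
W = F·d·cosθ = (435.6)(86.6)cos(4°) = 37630 J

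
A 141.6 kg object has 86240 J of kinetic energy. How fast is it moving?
v = √(2·KE/m) = √(2·86240/141.6) = 34.9 m/s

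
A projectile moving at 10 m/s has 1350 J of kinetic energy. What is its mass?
m = 2·KE/v² = 2·1350/(10)² = 27.0 kg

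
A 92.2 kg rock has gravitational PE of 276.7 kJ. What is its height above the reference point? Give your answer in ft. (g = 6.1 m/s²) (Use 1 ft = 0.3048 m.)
Convert to SI: m = 92.2 kg, PE = 276700 J
h = PE/(mg) = 276700/(92.2·6.1) = 491.981 m = 1614 ft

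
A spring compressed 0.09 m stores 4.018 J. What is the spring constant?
k = 2·PE/x² = 2·4.018/(0.09)² = 992.1 N/m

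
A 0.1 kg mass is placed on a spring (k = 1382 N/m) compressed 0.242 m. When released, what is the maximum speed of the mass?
½kx² = ½mv² ⇒ v = x√(k/m) = (0.242)√(1382/0.1) = 28.45 m/s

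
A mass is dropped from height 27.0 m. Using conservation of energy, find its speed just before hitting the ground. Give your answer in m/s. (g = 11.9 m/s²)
mgh = ½mv² ⇒ v = √(2gh) = √(2·11.9·27.0) = 25.35 m/s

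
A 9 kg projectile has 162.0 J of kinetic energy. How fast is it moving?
v = √(2·KE/m) = √(2·162.0/9) = 6.0 m/s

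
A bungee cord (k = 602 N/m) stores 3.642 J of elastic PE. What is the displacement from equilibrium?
x = √(2·PE/k) = √(2·3.642/602) = 0.11 m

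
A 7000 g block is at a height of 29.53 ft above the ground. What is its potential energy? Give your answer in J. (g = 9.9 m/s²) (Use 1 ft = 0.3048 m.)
Convert to SI: m = 7.0 kg, h = 9.00074 m
PE = mgh = (7.0)(9.9)(9.00074) = 623.8 J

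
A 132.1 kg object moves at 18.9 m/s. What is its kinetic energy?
KE = ½mv² = ½(132.1)(18.9)² = 23590 J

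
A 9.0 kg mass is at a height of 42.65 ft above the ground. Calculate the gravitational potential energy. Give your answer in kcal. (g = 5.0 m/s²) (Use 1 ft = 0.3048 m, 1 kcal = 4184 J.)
Convert to SI: m = 9.0 kg, h = 12.9997 m
PE = mgh = (9.0)(5.0)(12.9997) = 584.987 J = 0.1398 kcal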